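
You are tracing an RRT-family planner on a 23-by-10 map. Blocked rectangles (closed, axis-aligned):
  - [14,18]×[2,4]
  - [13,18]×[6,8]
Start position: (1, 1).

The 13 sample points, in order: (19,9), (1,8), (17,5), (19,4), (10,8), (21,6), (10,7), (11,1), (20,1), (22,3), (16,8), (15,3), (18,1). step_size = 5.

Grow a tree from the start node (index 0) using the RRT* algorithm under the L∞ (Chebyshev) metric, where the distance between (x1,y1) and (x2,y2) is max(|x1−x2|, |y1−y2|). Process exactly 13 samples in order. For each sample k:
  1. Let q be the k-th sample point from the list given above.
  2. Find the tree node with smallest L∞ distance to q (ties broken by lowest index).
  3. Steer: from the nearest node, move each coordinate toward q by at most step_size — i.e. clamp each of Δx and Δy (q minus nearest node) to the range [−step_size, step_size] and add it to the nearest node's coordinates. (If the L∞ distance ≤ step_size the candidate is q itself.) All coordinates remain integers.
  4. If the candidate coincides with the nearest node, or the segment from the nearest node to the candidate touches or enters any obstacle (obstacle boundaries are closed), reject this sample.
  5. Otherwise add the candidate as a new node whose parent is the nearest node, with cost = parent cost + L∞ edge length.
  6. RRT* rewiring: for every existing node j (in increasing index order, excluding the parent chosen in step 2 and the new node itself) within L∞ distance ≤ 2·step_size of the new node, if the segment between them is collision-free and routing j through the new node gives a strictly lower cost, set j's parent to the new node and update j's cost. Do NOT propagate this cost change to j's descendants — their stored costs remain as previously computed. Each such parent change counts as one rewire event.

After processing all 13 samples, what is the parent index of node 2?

1. q=(19,9) nearest=0 d=18 new=(6,6) → add node 1 parent=0 cost=5
2. q=(1,8) nearest=1 d=5 new=(1,8) → add node 2 parent=1 cost=10
3. q=(17,5) nearest=1 d=11 new=(11,5) → add node 3 parent=1 cost=10
4. q=(19,4) nearest=3 d=8 new=(16,4) → blocked by [14,18]×[2,4], reject
5. q=(10,8) nearest=3 d=3 new=(10,8) → add node 4 parent=3 cost=13
6. q=(21,6) nearest=3 d=10 new=(16,6) → blocked by [13,18]×[6,8], reject
7. q=(10,7) nearest=4 d=1 new=(10,7) → add node 5 parent=4 cost=14
8. q=(11,1) nearest=3 d=4 new=(11,1) → add node 6 parent=3 cost=14
9. q=(20,1) nearest=3 d=9 new=(16,1) → blocked by [14,18]×[2,4], reject
10. q=(22,3) nearest=3 d=11 new=(16,3) → blocked by [14,18]×[2,4], reject
11. q=(16,8) nearest=3 d=5 new=(16,8) → blocked by [13,18]×[6,8], reject
12. q=(15,3) nearest=3 d=4 new=(15,3) → blocked by [14,18]×[2,4], reject
13. q=(18,1) nearest=3 d=7 new=(16,1) → blocked by [14,18]×[2,4], reject

Parent of node 2: 1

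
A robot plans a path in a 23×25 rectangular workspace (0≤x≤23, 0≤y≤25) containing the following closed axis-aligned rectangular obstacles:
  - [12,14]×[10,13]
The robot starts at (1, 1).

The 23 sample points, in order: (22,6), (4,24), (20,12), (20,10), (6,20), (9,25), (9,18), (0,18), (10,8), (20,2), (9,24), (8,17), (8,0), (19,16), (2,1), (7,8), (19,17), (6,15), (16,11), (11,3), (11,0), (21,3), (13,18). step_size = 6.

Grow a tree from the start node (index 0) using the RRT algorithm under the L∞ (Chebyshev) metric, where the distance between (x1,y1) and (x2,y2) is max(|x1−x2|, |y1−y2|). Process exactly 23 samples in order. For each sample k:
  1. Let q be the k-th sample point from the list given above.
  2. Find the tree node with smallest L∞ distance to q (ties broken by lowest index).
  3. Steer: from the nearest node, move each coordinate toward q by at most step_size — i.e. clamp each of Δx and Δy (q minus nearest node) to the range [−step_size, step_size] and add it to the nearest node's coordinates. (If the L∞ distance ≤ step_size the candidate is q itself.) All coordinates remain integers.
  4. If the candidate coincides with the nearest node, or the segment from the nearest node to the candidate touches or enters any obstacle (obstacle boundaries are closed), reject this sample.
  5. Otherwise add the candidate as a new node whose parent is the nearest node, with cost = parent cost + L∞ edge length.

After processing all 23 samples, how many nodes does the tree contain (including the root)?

Node count: 18

1. q=(22,6) nearest=0 d=21 new=(7,6) → add node 1 parent=0 cost=6
2. q=(4,24) nearest=1 d=18 new=(4,12) → add node 2 parent=1 cost=12
3. q=(20,12) nearest=1 d=13 new=(13,12) → blocked by [12,14]×[10,13], reject
4. q=(20,10) nearest=1 d=13 new=(13,10) → blocked by [12,14]×[10,13], reject
5. q=(6,20) nearest=2 d=8 new=(6,18) → add node 3 parent=2 cost=18
6. q=(9,25) nearest=3 d=7 new=(9,24) → add node 4 parent=3 cost=24
7. q=(9,18) nearest=3 d=3 new=(9,18) → add node 5 parent=3 cost=21
8. q=(0,18) nearest=2 d=6 new=(0,18) → add node 6 parent=2 cost=18
9. q=(10,8) nearest=1 d=3 new=(10,8) → add node 7 parent=1 cost=9
10. q=(20,2) nearest=7 d=10 new=(16,2) → add node 8 parent=7 cost=15
11. q=(9,24) nearest=4 d=0 → coincident, reject
12. q=(8,17) nearest=5 d=1 new=(8,17) → add node 9 parent=5 cost=22
13. q=(8,0) nearest=1 d=6 new=(8,0) → add node 10 parent=1 cost=12
14. q=(19,16) nearest=7 d=9 new=(16,14) → blocked by [12,14]×[10,13], reject
15. q=(2,1) nearest=0 d=1 new=(2,1) → add node 11 parent=0 cost=1
16. q=(7,8) nearest=1 d=2 new=(7,8) → add node 12 parent=1 cost=8
17. q=(19,17) nearest=7 d=9 new=(16,14) → blocked by [12,14]×[10,13], reject
18. q=(6,15) nearest=9 d=2 new=(6,15) → add node 13 parent=9 cost=24
19. q=(16,11) nearest=7 d=6 new=(16,11) → blocked by [12,14]×[10,13], reject
20. q=(11,3) nearest=10 d=3 new=(11,3) → add node 14 parent=10 cost=15
21. q=(11,0) nearest=10 d=3 new=(11,0) → add node 15 parent=10 cost=15
22. q=(21,3) nearest=8 d=5 new=(21,3) → add node 16 parent=8 cost=20
23. q=(13,18) nearest=5 d=4 new=(13,18) → add node 17 parent=5 cost=25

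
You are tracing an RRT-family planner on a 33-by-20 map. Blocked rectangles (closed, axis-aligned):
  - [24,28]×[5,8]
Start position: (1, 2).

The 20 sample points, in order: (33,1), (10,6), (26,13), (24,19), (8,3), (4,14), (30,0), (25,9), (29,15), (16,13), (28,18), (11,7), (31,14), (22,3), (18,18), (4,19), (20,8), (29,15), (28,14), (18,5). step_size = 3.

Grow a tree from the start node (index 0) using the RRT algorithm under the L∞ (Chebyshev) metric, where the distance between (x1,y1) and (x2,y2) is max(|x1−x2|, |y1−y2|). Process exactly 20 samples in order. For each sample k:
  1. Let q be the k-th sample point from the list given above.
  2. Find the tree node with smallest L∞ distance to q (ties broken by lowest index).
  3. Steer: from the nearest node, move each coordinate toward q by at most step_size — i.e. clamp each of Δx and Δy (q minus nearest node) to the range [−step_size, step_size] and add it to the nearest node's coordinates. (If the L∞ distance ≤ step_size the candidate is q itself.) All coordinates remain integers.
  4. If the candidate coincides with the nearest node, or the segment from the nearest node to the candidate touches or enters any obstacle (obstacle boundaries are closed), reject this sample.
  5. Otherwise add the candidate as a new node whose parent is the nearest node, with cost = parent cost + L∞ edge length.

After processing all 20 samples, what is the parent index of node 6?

1. q=(33,1) nearest=0 d=32 new=(4,1) → add node 1 parent=0 cost=3
2. q=(10,6) nearest=1 d=6 new=(7,4) → add node 2 parent=1 cost=6
3. q=(26,13) nearest=2 d=19 new=(10,7) → add node 3 parent=2 cost=9
4. q=(24,19) nearest=3 d=14 new=(13,10) → add node 4 parent=3 cost=12
5. q=(8,3) nearest=2 d=1 new=(8,3) → add node 5 parent=2 cost=7
6. q=(4,14) nearest=3 d=7 new=(7,10) → add node 6 parent=3 cost=12
7. q=(30,0) nearest=4 d=17 new=(16,7) → add node 7 parent=4 cost=15
8. q=(25,9) nearest=7 d=9 new=(19,9) → add node 8 parent=7 cost=18
9. q=(29,15) nearest=8 d=10 new=(22,12) → add node 9 parent=8 cost=21
10. q=(16,13) nearest=4 d=3 new=(16,13) → add node 10 parent=4 cost=15
11. q=(28,18) nearest=9 d=6 new=(25,15) → add node 11 parent=9 cost=24
12. q=(11,7) nearest=3 d=1 new=(11,7) → add node 12 parent=3 cost=10
13. q=(31,14) nearest=11 d=6 new=(28,14) → add node 13 parent=11 cost=27
14. q=(22,3) nearest=7 d=6 new=(19,4) → add node 14 parent=7 cost=18
15. q=(18,18) nearest=10 d=5 new=(18,16) → add node 15 parent=10 cost=18
16. q=(4,19) nearest=4 d=9 new=(10,13) → add node 16 parent=4 cost=15
17. q=(20,8) nearest=8 d=1 new=(20,8) → add node 17 parent=8 cost=19
18. q=(29,15) nearest=13 d=1 new=(29,15) → add node 18 parent=13 cost=28
19. q=(28,14) nearest=13 d=0 → coincident, reject
20. q=(18,5) nearest=14 d=1 new=(18,5) → add node 19 parent=14 cost=19

Parent of node 6: 3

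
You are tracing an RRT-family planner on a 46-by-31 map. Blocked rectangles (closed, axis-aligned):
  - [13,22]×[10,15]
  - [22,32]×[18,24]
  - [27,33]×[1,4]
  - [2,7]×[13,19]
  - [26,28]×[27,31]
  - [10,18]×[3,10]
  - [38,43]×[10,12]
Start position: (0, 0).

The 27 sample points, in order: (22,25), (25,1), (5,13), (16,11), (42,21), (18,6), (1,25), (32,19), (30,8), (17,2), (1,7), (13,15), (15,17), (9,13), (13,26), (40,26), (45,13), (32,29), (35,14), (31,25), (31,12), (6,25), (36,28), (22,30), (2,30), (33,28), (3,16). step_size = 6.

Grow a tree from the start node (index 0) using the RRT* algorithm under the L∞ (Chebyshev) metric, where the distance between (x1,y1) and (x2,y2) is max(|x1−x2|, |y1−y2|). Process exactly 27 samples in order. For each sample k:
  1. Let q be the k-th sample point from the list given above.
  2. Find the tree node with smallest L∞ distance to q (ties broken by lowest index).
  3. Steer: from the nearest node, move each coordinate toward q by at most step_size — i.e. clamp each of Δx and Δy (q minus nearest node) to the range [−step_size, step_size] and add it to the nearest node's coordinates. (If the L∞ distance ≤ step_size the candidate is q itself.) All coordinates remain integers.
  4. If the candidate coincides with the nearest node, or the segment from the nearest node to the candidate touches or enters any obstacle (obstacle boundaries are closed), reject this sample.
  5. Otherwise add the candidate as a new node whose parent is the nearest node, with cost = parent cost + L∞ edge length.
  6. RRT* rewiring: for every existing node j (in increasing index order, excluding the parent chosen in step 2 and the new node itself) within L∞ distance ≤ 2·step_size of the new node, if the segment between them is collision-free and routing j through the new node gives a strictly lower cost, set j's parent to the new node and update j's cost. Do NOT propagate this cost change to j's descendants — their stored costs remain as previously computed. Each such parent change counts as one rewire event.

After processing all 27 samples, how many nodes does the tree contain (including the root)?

1. q=(22,25) nearest=0 d=25 new=(6,6) → add node 1 parent=0 cost=6
2. q=(25,1) nearest=1 d=19 new=(12,1) → add node 2 parent=1 cost=12
3. q=(5,13) nearest=1 d=7 new=(5,12) → add node 3 parent=1 cost=12
4. q=(16,11) nearest=1 d=10 new=(12,11) → blocked by [10,18]×[3,10], reject
5. q=(42,21) nearest=2 d=30 new=(18,7) → blocked by [10,18]×[3,10], reject
6. q=(18,6) nearest=2 d=6 new=(18,6) → blocked by [10,18]×[3,10], reject
7. q=(1,25) nearest=3 d=13 new=(1,18) → blocked by [2,7]×[13,19], reject
8. q=(32,19) nearest=2 d=20 new=(18,7) → blocked by [10,18]×[3,10], reject
9. q=(30,8) nearest=2 d=18 new=(18,7) → blocked by [10,18]×[3,10], reject
10. q=(17,2) nearest=2 d=5 new=(17,2) → add node 4 parent=2 cost=17
11. q=(1,7) nearest=1 d=5 new=(1,7) → add node 5 parent=1 cost=11
12. q=(13,15) nearest=3 d=8 new=(11,15) → blocked by [2,7]×[13,19], reject
13. q=(15,17) nearest=3 d=10 new=(11,17) → blocked by [2,7]×[13,19], reject
14. q=(9,13) nearest=3 d=4 new=(9,13) → add node 6 parent=3 cost=16
15. q=(13,26) nearest=6 d=13 new=(13,19) → add node 7 parent=6 cost=22
16. q=(40,26) nearest=4 d=24 new=(23,8) → blocked by [10,18]×[3,10], reject
17. q=(45,13) nearest=4 d=28 new=(23,8) → blocked by [10,18]×[3,10], reject
18. q=(32,29) nearest=7 d=19 new=(19,25) → add node 8 parent=7 cost=28
19. q=(35,14) nearest=8 d=16 new=(25,19) → blocked by [22,32]×[18,24], reject
20. q=(31,25) nearest=8 d=12 new=(25,25) → add node 9 parent=8 cost=34
21. q=(31,12) nearest=8 d=13 new=(25,19) → blocked by [22,32]×[18,24], reject
22. q=(6,25) nearest=7 d=7 new=(7,25) → add node 10 parent=7 cost=28
23. q=(36,28) nearest=9 d=11 new=(31,28) → add node 11 parent=9 cost=40
24. q=(22,30) nearest=8 d=5 new=(22,30) → add node 12 parent=8 cost=33
25. q=(2,30) nearest=10 d=5 new=(2,30) → add node 13 parent=10 cost=33
26. q=(33,28) nearest=11 d=2 new=(33,28) → add node 14 parent=11 cost=42
27. q=(3,16) nearest=3 d=4 new=(3,16) → blocked by [2,7]×[13,19], reject

Node count: 15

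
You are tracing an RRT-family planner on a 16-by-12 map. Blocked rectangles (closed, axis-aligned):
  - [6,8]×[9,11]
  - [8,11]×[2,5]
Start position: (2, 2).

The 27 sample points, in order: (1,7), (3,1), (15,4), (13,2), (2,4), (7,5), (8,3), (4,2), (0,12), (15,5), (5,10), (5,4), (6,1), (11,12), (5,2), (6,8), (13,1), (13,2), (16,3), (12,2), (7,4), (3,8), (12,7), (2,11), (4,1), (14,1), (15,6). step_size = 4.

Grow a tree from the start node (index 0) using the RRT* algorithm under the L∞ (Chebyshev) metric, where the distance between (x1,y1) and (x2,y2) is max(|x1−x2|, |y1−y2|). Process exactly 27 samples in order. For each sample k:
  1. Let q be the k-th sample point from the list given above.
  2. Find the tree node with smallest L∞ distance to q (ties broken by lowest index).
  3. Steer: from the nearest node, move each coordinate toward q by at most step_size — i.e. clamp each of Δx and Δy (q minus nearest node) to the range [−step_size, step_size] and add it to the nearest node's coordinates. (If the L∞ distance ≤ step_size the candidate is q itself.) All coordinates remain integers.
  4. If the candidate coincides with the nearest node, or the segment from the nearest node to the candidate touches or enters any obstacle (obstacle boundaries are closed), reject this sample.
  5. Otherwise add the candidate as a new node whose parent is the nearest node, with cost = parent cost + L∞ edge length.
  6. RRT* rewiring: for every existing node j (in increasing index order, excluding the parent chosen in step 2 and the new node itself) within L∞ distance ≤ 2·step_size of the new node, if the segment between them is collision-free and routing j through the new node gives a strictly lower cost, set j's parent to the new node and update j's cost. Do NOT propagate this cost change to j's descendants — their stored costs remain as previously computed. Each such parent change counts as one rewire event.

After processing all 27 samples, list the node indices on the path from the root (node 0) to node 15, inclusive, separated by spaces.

Path: 0 2 15

1. q=(1,7) nearest=0 d=5 new=(1,6) → add node 1 parent=0 cost=4
2. q=(3,1) nearest=0 d=1 new=(3,1) → add node 2 parent=0 cost=1
3. q=(15,4) nearest=2 d=12 new=(7,4) → add node 3 parent=2 cost=5
4. q=(13,2) nearest=3 d=6 new=(11,2) → blocked by [8,11]×[2,5], reject
5. q=(2,4) nearest=0 d=2 new=(2,4) → add node 4 parent=0 cost=2
6. q=(7,5) nearest=3 d=1 new=(7,5) → add node 5 parent=3 cost=6
7. q=(8,3) nearest=3 d=1 new=(8,3) → blocked by [8,11]×[2,5], reject
8. q=(4,2) nearest=2 d=1 new=(4,2) → add node 6 parent=2 cost=2; rewire 5→6 (5<6)
9. q=(0,12) nearest=1 d=6 new=(0,10) → add node 7 parent=1 cost=8
10. q=(15,5) nearest=3 d=8 new=(11,5) → blocked by [8,11]×[2,5], reject
11. q=(5,10) nearest=1 d=4 new=(5,10) → add node 8 parent=1 cost=8
12. q=(5,4) nearest=3 d=2 new=(5,4) → add node 9 parent=3 cost=7
13. q=(6,1) nearest=6 d=2 new=(6,1) → add node 10 parent=6 cost=4
14. q=(11,12) nearest=8 d=6 new=(9,12) → blocked by [6,8]×[9,11], reject
15. q=(5,2) nearest=6 d=1 new=(5,2) → add node 11 parent=6 cost=3; rewire 9→11 (5<7)
16. q=(6,8) nearest=8 d=2 new=(6,8) → add node 12 parent=8 cost=10
17. q=(13,1) nearest=3 d=6 new=(11,1) → blocked by [8,11]×[2,5], reject
18. q=(13,2) nearest=3 d=6 new=(11,2) → blocked by [8,11]×[2,5], reject
19. q=(16,3) nearest=3 d=9 new=(11,3) → blocked by [8,11]×[2,5], reject
20. q=(12,2) nearest=3 d=5 new=(11,2) → blocked by [8,11]×[2,5], reject
21. q=(7,4) nearest=3 d=0 → coincident, reject
22. q=(3,8) nearest=1 d=2 new=(3,8) → add node 13 parent=1 cost=6; rewire 12→13 (9<10)
23. q=(12,7) nearest=3 d=5 new=(11,7) → blocked by [8,11]×[2,5], reject
24. q=(2,11) nearest=7 d=2 new=(2,11) → add node 14 parent=7 cost=10
25. q=(4,1) nearest=2 d=1 new=(4,1) → add node 15 parent=2 cost=2
26. q=(14,1) nearest=3 d=7 new=(11,1) → blocked by [8,11]×[2,5], reject
27. q=(15,6) nearest=3 d=8 new=(11,6) → blocked by [8,11]×[2,5], reject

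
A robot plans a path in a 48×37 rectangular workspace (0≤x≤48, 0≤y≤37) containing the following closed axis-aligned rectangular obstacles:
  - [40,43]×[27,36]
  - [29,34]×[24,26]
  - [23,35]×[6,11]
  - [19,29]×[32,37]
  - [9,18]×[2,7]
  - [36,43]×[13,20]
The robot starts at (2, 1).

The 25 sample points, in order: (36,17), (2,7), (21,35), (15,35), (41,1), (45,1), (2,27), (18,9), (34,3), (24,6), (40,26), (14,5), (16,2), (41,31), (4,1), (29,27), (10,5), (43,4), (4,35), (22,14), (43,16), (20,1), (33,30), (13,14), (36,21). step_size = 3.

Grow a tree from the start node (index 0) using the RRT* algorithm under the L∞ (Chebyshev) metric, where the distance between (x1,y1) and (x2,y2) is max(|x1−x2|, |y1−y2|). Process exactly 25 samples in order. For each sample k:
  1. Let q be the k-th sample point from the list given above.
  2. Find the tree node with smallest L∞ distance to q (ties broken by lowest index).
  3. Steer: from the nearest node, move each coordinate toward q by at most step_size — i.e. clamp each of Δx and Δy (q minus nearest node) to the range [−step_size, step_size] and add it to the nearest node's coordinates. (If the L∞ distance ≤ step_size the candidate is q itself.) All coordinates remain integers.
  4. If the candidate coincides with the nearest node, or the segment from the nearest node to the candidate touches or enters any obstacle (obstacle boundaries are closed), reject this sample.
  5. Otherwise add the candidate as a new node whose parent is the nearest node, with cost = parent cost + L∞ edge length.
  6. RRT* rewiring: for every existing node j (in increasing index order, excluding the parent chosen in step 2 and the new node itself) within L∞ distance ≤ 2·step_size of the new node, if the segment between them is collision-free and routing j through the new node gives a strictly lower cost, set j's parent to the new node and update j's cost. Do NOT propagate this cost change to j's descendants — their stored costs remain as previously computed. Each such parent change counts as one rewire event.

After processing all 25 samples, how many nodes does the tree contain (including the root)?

1. q=(36,17) nearest=0 d=34 new=(5,4) → add node 1 parent=0 cost=3
2. q=(2,7) nearest=1 d=3 new=(2,7) → add node 2 parent=1 cost=6
3. q=(21,35) nearest=2 d=28 new=(5,10) → add node 3 parent=2 cost=9
4. q=(15,35) nearest=3 d=25 new=(8,13) → add node 4 parent=3 cost=12
5. q=(41,1) nearest=4 d=33 new=(11,10) → add node 5 parent=4 cost=15
6. q=(45,1) nearest=5 d=34 new=(14,7) → blocked by [9,18]×[2,7], reject
7. q=(2,27) nearest=4 d=14 new=(5,16) → add node 6 parent=4 cost=15
8. q=(18,9) nearest=5 d=7 new=(14,9) → add node 7 parent=5 cost=18
9. q=(34,3) nearest=7 d=20 new=(17,6) → blocked by [9,18]×[2,7], reject
10. q=(24,6) nearest=7 d=10 new=(17,6) → blocked by [9,18]×[2,7], reject
11. q=(40,26) nearest=7 d=26 new=(17,12) → add node 8 parent=7 cost=21
12. q=(14,5) nearest=7 d=4 new=(14,6) → blocked by [9,18]×[2,7], reject
13. q=(16,2) nearest=7 d=7 new=(16,6) → blocked by [9,18]×[2,7], reject
14. q=(41,31) nearest=8 d=24 new=(20,15) → add node 9 parent=8 cost=24
15. q=(4,1) nearest=0 d=2 new=(4,1) → add node 10 parent=0 cost=2
16. q=(29,27) nearest=9 d=12 new=(23,18) → add node 11 parent=9 cost=27
17. q=(10,5) nearest=7 d=4 new=(11,6) → blocked by [9,18]×[2,7], reject
18. q=(43,4) nearest=11 d=20 new=(26,15) → add node 12 parent=11 cost=30
19. q=(4,35) nearest=6 d=19 new=(4,19) → add node 13 parent=6 cost=18
20. q=(22,14) nearest=9 d=2 new=(22,14) → add node 14 parent=9 cost=26
21. q=(43,16) nearest=12 d=17 new=(29,16) → add node 15 parent=12 cost=33
22. q=(20,1) nearest=7 d=8 new=(17,6) → blocked by [9,18]×[2,7], reject
23. q=(33,30) nearest=11 d=12 new=(26,21) → add node 16 parent=11 cost=30
24. q=(13,14) nearest=5 d=4 new=(13,13) → add node 17 parent=5 cost=18
25. q=(36,21) nearest=15 d=7 new=(32,19) → add node 18 parent=15 cost=36

Node count: 19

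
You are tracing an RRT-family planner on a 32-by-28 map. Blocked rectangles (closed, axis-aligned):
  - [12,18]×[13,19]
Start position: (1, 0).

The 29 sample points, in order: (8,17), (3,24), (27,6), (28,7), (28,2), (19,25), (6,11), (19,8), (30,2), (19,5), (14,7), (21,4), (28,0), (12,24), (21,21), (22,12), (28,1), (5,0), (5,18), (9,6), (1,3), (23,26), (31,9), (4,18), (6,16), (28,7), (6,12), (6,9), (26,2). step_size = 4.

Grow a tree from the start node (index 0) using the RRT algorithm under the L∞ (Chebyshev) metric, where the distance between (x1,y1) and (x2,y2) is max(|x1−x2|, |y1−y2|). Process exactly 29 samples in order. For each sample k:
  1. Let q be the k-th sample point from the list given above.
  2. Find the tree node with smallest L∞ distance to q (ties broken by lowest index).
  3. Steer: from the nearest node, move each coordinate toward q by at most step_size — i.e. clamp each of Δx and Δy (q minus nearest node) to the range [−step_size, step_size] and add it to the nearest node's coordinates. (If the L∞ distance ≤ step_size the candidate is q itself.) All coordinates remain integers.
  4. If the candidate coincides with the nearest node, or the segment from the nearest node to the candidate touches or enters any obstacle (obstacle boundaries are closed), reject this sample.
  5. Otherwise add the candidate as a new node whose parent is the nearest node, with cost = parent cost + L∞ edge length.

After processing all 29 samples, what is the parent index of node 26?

1. q=(8,17) nearest=0 d=17 new=(5,4) → add node 1 parent=0 cost=4
2. q=(3,24) nearest=1 d=20 new=(3,8) → add node 2 parent=1 cost=8
3. q=(27,6) nearest=1 d=22 new=(9,6) → add node 3 parent=1 cost=8
4. q=(28,7) nearest=3 d=19 new=(13,7) → add node 4 parent=3 cost=12
5. q=(28,2) nearest=4 d=15 new=(17,3) → add node 5 parent=4 cost=16
6. q=(19,25) nearest=2 d=17 new=(7,12) → add node 6 parent=2 cost=12
7. q=(6,11) nearest=6 d=1 new=(6,11) → add node 7 parent=6 cost=13
8. q=(19,8) nearest=5 d=5 new=(19,7) → add node 8 parent=5 cost=20
9. q=(30,2) nearest=8 d=11 new=(23,3) → add node 9 parent=8 cost=24
10. q=(19,5) nearest=5 d=2 new=(19,5) → add node 10 parent=5 cost=18
11. q=(14,7) nearest=4 d=1 new=(14,7) → add node 11 parent=4 cost=13
12. q=(21,4) nearest=9 d=2 new=(21,4) → add node 12 parent=9 cost=26
13. q=(28,0) nearest=9 d=5 new=(27,0) → add node 13 parent=9 cost=28
14. q=(12,24) nearest=6 d=12 new=(11,16) → add node 14 parent=6 cost=16
15. q=(21,21) nearest=14 d=10 new=(15,20) → blocked by [12,18]×[13,19], reject
16. q=(22,12) nearest=8 d=5 new=(22,11) → add node 15 parent=8 cost=24
17. q=(28,1) nearest=13 d=1 new=(28,1) → add node 16 parent=13 cost=29
18. q=(5,0) nearest=0 d=4 new=(5,0) → add node 17 parent=0 cost=4
19. q=(5,18) nearest=6 d=6 new=(5,16) → add node 18 parent=6 cost=16
20. q=(9,6) nearest=3 d=0 → coincident, reject
21. q=(1,3) nearest=0 d=3 new=(1,3) → add node 19 parent=0 cost=3
22. q=(23,26) nearest=14 d=12 new=(15,20) → blocked by [12,18]×[13,19], reject
23. q=(31,9) nearest=9 d=8 new=(27,7) → add node 20 parent=9 cost=28
24. q=(4,18) nearest=18 d=2 new=(4,18) → add node 21 parent=18 cost=18
25. q=(6,16) nearest=18 d=1 new=(6,16) → add node 22 parent=18 cost=17
26. q=(28,7) nearest=20 d=1 new=(28,7) → add node 23 parent=20 cost=29
27. q=(6,12) nearest=6 d=1 new=(6,12) → add node 24 parent=6 cost=13
28. q=(6,9) nearest=7 d=2 new=(6,9) → add node 25 parent=7 cost=15
29. q=(26,2) nearest=13 d=2 new=(26,2) → add node 26 parent=13 cost=30

Parent of node 26: 13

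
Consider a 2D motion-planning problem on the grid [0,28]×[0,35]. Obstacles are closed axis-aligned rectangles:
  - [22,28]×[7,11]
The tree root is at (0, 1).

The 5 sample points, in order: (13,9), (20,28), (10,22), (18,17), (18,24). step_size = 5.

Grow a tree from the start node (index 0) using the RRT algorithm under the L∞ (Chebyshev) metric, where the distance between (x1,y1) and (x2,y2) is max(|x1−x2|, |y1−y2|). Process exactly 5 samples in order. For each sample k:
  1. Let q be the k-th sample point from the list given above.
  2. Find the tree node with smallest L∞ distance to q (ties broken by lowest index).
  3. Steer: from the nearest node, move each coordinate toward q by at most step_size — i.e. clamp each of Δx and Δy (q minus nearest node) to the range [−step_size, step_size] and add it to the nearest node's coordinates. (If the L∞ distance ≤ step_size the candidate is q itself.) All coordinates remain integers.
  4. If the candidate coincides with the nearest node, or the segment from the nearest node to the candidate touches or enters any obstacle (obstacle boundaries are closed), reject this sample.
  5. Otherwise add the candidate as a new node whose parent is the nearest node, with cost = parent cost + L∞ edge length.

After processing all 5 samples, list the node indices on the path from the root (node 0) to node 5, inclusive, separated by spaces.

Path: 0 1 2 3 5

1. q=(13,9) nearest=0 d=13 new=(5,6) → add node 1 parent=0 cost=5
2. q=(20,28) nearest=1 d=22 new=(10,11) → add node 2 parent=1 cost=10
3. q=(10,22) nearest=2 d=11 new=(10,16) → add node 3 parent=2 cost=15
4. q=(18,17) nearest=2 d=8 new=(15,16) → add node 4 parent=2 cost=15
5. q=(18,24) nearest=3 d=8 new=(15,21) → add node 5 parent=3 cost=20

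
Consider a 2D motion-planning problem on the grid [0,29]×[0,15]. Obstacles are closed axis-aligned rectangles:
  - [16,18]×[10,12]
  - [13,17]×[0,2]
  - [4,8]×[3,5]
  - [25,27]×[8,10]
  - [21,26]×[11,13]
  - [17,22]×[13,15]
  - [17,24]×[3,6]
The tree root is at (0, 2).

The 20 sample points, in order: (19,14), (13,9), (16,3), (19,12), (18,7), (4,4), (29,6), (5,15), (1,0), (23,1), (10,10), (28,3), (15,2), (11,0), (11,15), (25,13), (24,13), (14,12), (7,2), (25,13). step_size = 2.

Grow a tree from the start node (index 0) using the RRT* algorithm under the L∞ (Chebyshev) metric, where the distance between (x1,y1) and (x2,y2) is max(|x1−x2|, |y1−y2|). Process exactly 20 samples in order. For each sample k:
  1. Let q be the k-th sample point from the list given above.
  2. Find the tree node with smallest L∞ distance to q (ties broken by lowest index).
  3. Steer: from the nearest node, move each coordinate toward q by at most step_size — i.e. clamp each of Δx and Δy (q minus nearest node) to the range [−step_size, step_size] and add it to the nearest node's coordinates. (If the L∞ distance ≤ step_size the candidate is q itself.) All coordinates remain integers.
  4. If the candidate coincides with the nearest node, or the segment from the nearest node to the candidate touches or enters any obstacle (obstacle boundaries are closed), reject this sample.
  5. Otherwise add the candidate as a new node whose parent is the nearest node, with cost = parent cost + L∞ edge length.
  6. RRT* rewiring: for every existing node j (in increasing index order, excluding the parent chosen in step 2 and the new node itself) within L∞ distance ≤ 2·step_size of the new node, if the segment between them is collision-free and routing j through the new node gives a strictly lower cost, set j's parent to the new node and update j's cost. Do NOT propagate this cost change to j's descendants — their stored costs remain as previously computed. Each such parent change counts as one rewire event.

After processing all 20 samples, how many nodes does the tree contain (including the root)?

Node count: 14

1. q=(19,14) nearest=0 d=19 new=(2,4) → add node 1 parent=0 cost=2
2. q=(13,9) nearest=1 d=11 new=(4,6) → add node 2 parent=1 cost=4
3. q=(16,3) nearest=2 d=12 new=(6,4) → blocked by [4,8]×[3,5], reject
4. q=(19,12) nearest=2 d=15 new=(6,8) → add node 3 parent=2 cost=6
5. q=(18,7) nearest=3 d=12 new=(8,7) → add node 4 parent=3 cost=8
6. q=(4,4) nearest=1 d=2 new=(4,4) → blocked by [4,8]×[3,5], reject
7. q=(29,6) nearest=4 d=21 new=(10,6) → add node 5 parent=4 cost=10
8. q=(5,15) nearest=3 d=7 new=(5,10) → add node 6 parent=3 cost=8
9. q=(1,0) nearest=0 d=2 new=(1,0) → add node 7 parent=0 cost=2
10. q=(23,1) nearest=5 d=13 new=(12,4) → add node 8 parent=5 cost=12
11. q=(10,10) nearest=4 d=3 new=(10,9) → add node 9 parent=4 cost=10
12. q=(28,3) nearest=8 d=16 new=(14,3) → add node 10 parent=8 cost=14
13. q=(15,2) nearest=10 d=1 new=(15,2) → blocked by [13,17]×[0,2], reject
14. q=(11,0) nearest=10 d=3 new=(12,1) → blocked by [13,17]×[0,2], reject
15. q=(11,15) nearest=6 d=6 new=(7,12) → add node 11 parent=6 cost=10
16. q=(25,13) nearest=10 d=11 new=(16,5) → add node 12 parent=10 cost=16
17. q=(24,13) nearest=12 d=8 new=(18,7) → blocked by [17,24]×[3,6], reject
18. q=(14,12) nearest=9 d=4 new=(12,11) → add node 13 parent=9 cost=12
19. q=(7,2) nearest=2 d=4 new=(6,4) → blocked by [4,8]×[3,5], reject
20. q=(25,13) nearest=12 d=9 new=(18,7) → blocked by [17,24]×[3,6], reject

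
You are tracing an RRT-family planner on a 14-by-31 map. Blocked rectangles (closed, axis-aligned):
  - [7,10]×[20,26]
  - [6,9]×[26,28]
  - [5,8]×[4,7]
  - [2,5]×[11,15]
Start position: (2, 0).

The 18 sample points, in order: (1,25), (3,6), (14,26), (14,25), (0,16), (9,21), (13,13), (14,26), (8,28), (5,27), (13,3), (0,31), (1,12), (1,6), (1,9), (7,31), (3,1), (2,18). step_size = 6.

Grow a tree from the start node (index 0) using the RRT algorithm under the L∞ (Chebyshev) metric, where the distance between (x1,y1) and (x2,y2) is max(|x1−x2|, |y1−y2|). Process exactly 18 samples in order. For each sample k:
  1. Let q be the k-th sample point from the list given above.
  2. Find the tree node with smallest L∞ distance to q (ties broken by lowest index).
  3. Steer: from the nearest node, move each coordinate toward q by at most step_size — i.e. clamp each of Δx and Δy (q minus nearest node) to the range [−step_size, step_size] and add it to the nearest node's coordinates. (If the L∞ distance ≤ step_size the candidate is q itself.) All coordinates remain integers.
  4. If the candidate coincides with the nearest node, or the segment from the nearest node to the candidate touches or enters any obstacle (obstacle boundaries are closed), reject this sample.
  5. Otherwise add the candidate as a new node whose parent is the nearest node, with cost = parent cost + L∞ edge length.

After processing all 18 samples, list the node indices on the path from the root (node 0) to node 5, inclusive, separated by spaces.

Path: 0 1 3 4 5

1. q=(1,25) nearest=0 d=25 new=(1,6) → add node 1 parent=0 cost=6
2. q=(3,6) nearest=1 d=2 new=(3,6) → add node 2 parent=1 cost=8
3. q=(14,26) nearest=1 d=20 new=(7,12) → add node 3 parent=1 cost=12
4. q=(14,25) nearest=3 d=13 new=(13,18) → add node 4 parent=3 cost=18
5. q=(0,16) nearest=3 d=7 new=(1,16) → blocked by [2,5]×[11,15], reject
6. q=(9,21) nearest=4 d=4 new=(9,21) → blocked by [7,10]×[20,26], reject
7. q=(13,13) nearest=4 d=5 new=(13,13) → add node 5 parent=4 cost=23
8. q=(14,26) nearest=4 d=8 new=(14,24) → add node 6 parent=4 cost=24
9. q=(8,28) nearest=6 d=6 new=(8,28) → blocked by [6,9]×[26,28], reject
10. q=(5,27) nearest=4 d=9 new=(7,24) → blocked by [7,10]×[20,26], reject
11. q=(13,3) nearest=3 d=9 new=(13,6) → add node 7 parent=3 cost=18
12. q=(0,31) nearest=4 d=13 new=(7,24) → blocked by [7,10]×[20,26], reject
13. q=(1,12) nearest=1 d=6 new=(1,12) → add node 8 parent=1 cost=12
14. q=(1,6) nearest=1 d=0 → coincident, reject
15. q=(1,9) nearest=1 d=3 new=(1,9) → add node 9 parent=1 cost=9
16. q=(7,31) nearest=6 d=7 new=(8,30) → add node 10 parent=6 cost=30
17. q=(3,1) nearest=0 d=1 new=(3,1) → add node 11 parent=0 cost=1
18. q=(2,18) nearest=3 d=6 new=(2,18) → blocked by [2,5]×[11,15], reject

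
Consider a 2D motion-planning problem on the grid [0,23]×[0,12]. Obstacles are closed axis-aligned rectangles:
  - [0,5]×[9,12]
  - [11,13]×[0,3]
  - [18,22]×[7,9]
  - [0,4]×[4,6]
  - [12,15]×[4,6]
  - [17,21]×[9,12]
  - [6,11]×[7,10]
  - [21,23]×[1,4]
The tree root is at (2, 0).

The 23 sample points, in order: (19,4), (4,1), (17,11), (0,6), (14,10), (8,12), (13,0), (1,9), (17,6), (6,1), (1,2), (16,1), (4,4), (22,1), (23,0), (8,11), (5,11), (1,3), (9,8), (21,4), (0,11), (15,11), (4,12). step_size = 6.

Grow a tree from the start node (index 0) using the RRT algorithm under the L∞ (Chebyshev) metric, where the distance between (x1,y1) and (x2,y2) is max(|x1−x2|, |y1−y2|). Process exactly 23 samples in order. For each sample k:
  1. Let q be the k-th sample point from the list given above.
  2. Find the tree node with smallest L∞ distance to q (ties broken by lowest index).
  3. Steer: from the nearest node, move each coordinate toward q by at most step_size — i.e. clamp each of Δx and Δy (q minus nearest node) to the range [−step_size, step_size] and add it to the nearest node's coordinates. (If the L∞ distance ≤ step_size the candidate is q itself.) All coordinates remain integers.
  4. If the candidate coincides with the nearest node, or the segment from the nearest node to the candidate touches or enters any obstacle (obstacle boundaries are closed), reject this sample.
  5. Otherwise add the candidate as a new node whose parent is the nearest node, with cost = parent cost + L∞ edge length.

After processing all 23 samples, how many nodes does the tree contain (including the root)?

Node count: 6

1. q=(19,4) nearest=0 d=17 new=(8,4) → add node 1 parent=0 cost=6
2. q=(4,1) nearest=0 d=2 new=(4,1) → add node 2 parent=0 cost=2
3. q=(17,11) nearest=1 d=9 new=(14,10) → blocked by [6,11]×[7,10], reject
4. q=(0,6) nearest=2 d=5 new=(0,6) → blocked by [0,4]×[4,6], reject
5. q=(14,10) nearest=1 d=6 new=(14,10) → blocked by [6,11]×[7,10], reject
6. q=(8,12) nearest=1 d=8 new=(8,10) → blocked by [6,11]×[7,10], reject
7. q=(13,0) nearest=1 d=5 new=(13,0) → blocked by [11,13]×[0,3], reject
8. q=(1,9) nearest=1 d=7 new=(2,9) → blocked by [0,5]×[9,12], reject
9. q=(17,6) nearest=1 d=9 new=(14,6) → blocked by [12,15]×[4,6], reject
10. q=(6,1) nearest=2 d=2 new=(6,1) → add node 3 parent=2 cost=4
11. q=(1,2) nearest=0 d=2 new=(1,2) → add node 4 parent=0 cost=2
12. q=(16,1) nearest=1 d=8 new=(14,1) → blocked by [11,13]×[0,3], reject
13. q=(4,4) nearest=2 d=3 new=(4,4) → blocked by [0,4]×[4,6], reject
14. q=(22,1) nearest=1 d=14 new=(14,1) → blocked by [11,13]×[0,3], reject
15. q=(23,0) nearest=1 d=15 new=(14,0) → blocked by [11,13]×[0,3], reject
16. q=(8,11) nearest=1 d=7 new=(8,10) → blocked by [6,11]×[7,10], reject
17. q=(5,11) nearest=1 d=7 new=(5,10) → blocked by [0,5]×[9,12], reject
18. q=(1,3) nearest=4 d=1 new=(1,3) → add node 5 parent=4 cost=3
19. q=(9,8) nearest=1 d=4 new=(9,8) → blocked by [6,11]×[7,10], reject
20. q=(21,4) nearest=1 d=13 new=(14,4) → blocked by [12,15]×[4,6], reject
21. q=(0,11) nearest=1 d=8 new=(2,10) → blocked by [0,5]×[9,12], reject
22. q=(15,11) nearest=1 d=7 new=(14,10) → blocked by [6,11]×[7,10], reject
23. q=(4,12) nearest=1 d=8 new=(4,10) → blocked by [0,5]×[9,12], reject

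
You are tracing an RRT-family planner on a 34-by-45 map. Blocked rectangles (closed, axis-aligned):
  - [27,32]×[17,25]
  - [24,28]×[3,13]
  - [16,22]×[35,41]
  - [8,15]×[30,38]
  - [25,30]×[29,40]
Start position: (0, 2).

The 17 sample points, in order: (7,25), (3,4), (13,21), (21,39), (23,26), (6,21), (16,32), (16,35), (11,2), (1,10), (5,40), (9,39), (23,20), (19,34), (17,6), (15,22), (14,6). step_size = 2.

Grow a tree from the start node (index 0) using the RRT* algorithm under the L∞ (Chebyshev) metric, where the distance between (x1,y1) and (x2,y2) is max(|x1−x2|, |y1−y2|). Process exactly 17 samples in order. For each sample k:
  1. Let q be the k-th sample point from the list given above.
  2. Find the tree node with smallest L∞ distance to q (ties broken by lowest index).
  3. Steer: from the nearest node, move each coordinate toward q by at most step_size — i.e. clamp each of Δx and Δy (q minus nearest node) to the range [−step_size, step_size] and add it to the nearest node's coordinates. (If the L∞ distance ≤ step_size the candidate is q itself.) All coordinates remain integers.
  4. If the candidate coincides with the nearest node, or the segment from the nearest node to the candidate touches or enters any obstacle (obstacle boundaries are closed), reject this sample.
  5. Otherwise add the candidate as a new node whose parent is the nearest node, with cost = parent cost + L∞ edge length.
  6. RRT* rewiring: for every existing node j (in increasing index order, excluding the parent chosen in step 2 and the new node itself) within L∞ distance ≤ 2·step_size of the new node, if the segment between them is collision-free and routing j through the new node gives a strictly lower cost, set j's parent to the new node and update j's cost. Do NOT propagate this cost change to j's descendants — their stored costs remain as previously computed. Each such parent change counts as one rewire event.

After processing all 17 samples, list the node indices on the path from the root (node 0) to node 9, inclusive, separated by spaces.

1. q=(7,25) nearest=0 d=23 new=(2,4) → add node 1 parent=0 cost=2
2. q=(3,4) nearest=1 d=1 new=(3,4) → add node 2 parent=1 cost=3
3. q=(13,21) nearest=1 d=17 new=(4,6) → add node 3 parent=1 cost=4
4. q=(21,39) nearest=3 d=33 new=(6,8) → add node 4 parent=3 cost=6
5. q=(23,26) nearest=4 d=18 new=(8,10) → add node 5 parent=4 cost=8
6. q=(6,21) nearest=5 d=11 new=(6,12) → add node 6 parent=5 cost=10
7. q=(16,32) nearest=6 d=20 new=(8,14) → add node 7 parent=6 cost=12
8. q=(16,35) nearest=7 d=21 new=(10,16) → add node 8 parent=7 cost=14
9. q=(11,2) nearest=4 d=6 new=(8,6) → add node 9 parent=4 cost=8
10. q=(1,10) nearest=3 d=4 new=(2,8) → add node 10 parent=3 cost=6
11. q=(5,40) nearest=8 d=24 new=(8,18) → add node 11 parent=8 cost=16
12. q=(9,39) nearest=11 d=21 new=(9,20) → add node 12 parent=11 cost=18
13. q=(23,20) nearest=8 d=13 new=(12,18) → add node 13 parent=8 cost=16
14. q=(19,34) nearest=12 d=14 new=(11,22) → add node 14 parent=12 cost=20
15. q=(17,6) nearest=5 d=9 new=(10,8) → add node 15 parent=5 cost=10
16. q=(15,22) nearest=13 d=4 new=(14,20) → add node 16 parent=13 cost=18
17. q=(14,6) nearest=15 d=4 new=(12,6) → add node 17 parent=15 cost=12

Path: 0 1 3 4 9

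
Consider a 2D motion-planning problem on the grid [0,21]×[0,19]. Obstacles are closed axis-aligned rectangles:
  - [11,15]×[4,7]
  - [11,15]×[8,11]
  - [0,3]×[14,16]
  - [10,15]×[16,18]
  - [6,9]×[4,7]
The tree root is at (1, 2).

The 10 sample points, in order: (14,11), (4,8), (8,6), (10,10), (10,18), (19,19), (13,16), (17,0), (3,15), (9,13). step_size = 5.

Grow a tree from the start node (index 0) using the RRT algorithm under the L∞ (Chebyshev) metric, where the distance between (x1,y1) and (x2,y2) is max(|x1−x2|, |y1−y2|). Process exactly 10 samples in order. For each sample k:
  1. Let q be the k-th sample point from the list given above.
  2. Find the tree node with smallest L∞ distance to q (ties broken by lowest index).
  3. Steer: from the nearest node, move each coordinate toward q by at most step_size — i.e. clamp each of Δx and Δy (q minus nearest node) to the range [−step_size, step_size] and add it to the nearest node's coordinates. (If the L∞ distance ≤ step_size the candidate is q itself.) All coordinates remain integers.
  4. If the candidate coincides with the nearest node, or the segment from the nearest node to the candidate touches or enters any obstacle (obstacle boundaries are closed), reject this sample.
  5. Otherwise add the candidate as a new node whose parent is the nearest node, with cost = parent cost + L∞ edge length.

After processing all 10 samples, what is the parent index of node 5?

1. q=(14,11) nearest=0 d=13 new=(6,7) → blocked by [6,9]×[4,7], reject
2. q=(4,8) nearest=0 d=6 new=(4,7) → add node 1 parent=0 cost=5
3. q=(8,6) nearest=1 d=4 new=(8,6) → blocked by [6,9]×[4,7], reject
4. q=(10,10) nearest=1 d=6 new=(9,10) → add node 2 parent=1 cost=10
5. q=(10,18) nearest=2 d=8 new=(10,15) → add node 3 parent=2 cost=15
6. q=(19,19) nearest=3 d=9 new=(15,19) → blocked by [10,15]×[16,18], reject
7. q=(13,16) nearest=3 d=3 new=(13,16) → blocked by [10,15]×[16,18], reject
8. q=(17,0) nearest=2 d=10 new=(14,5) → blocked by [11,15]×[4,7], reject
9. q=(3,15) nearest=2 d=6 new=(4,15) → add node 4 parent=2 cost=15
10. q=(9,13) nearest=3 d=2 new=(9,13) → add node 5 parent=3 cost=17

Parent of node 5: 3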